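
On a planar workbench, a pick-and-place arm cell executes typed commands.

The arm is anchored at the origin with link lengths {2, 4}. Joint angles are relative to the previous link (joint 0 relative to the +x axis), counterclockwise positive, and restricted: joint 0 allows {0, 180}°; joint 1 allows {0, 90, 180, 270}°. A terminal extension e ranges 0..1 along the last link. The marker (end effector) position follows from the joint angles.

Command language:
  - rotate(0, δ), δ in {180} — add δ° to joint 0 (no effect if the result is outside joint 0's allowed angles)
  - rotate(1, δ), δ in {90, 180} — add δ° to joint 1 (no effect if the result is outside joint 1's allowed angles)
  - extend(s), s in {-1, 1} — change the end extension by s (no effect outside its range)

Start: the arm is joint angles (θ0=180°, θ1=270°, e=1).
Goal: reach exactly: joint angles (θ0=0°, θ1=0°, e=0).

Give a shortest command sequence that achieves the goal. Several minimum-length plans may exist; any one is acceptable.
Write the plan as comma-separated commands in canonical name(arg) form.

extend(-1), rotate(0, 180), rotate(1, 90)

begin: joint angles (θ0=180°, θ1=270°, e=1)
step 1 (extend(-1)): joint angles (θ0=180°, θ1=270°, e=0)
step 2 (rotate(0, 180)): joint angles (θ0=0°, θ1=270°, e=0)
step 3 (rotate(1, 90)): joint angles (θ0=0°, θ1=0°, e=0)
shorter routes all fall short; 3 is best.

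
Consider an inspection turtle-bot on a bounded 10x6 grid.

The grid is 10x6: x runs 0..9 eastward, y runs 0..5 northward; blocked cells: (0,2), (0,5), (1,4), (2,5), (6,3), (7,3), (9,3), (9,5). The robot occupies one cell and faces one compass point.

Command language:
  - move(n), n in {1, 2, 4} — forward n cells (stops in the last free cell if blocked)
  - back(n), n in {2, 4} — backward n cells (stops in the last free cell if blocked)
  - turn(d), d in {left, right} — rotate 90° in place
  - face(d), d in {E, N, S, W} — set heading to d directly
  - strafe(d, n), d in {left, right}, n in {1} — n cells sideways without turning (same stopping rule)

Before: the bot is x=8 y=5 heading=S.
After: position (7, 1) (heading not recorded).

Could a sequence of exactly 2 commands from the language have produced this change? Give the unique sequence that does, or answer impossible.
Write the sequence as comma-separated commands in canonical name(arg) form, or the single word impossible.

key: running strafe(right, 1) before move(4) would end elsewhere — order is forced
initial: x=8 y=5 heading=S
t=1 move(4) ⇒ x=8 y=1 heading=S
t=2 strafe(right, 1) ⇒ x=7 y=1 heading=S
no other 2-command option fits: unique.

move(4), strafe(right, 1)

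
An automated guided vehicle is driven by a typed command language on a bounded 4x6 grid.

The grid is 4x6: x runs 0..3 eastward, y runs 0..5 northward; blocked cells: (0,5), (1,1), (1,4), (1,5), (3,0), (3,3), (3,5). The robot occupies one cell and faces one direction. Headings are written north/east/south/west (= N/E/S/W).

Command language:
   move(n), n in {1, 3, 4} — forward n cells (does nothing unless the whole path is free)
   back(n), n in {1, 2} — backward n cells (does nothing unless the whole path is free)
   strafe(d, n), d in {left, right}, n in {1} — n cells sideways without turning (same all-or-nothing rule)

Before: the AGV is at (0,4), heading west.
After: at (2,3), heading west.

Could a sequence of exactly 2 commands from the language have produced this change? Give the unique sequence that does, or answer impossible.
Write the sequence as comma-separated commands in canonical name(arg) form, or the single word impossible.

strafe(left, 1), back(2)

key: running back(2) before strafe(left, 1) would end elsewhere — order is forced
initial: at (0,4), heading west
[1] after strafe(left, 1): at (0,3), heading west
[2] after back(2): at (2,3), heading west
uniquely the one of 49 2-step routes that fits.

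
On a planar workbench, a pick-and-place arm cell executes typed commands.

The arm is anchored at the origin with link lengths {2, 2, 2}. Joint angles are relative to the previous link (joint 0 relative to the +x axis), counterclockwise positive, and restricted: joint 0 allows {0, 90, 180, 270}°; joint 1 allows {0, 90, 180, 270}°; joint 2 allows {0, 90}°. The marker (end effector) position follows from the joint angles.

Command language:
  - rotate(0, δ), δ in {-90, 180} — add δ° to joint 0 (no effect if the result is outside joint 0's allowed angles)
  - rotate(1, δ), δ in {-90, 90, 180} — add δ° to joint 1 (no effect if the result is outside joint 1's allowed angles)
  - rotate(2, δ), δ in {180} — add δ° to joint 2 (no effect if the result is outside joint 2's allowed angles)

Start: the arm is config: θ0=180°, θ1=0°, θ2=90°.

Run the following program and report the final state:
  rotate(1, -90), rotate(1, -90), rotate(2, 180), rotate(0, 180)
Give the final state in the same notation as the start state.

config: θ0=0°, θ1=180°, θ2=90°

start: config: θ0=180°, θ1=0°, θ2=90°
1. rotate(1, -90) → config: θ0=180°, θ1=270°, θ2=90°
2. rotate(1, -90) → config: θ0=180°, θ1=180°, θ2=90°
3. rotate(2, 180) → config: θ0=180°, θ1=180°, θ2=90°
4. rotate(0, 180) → config: θ0=0°, θ1=180°, θ2=90°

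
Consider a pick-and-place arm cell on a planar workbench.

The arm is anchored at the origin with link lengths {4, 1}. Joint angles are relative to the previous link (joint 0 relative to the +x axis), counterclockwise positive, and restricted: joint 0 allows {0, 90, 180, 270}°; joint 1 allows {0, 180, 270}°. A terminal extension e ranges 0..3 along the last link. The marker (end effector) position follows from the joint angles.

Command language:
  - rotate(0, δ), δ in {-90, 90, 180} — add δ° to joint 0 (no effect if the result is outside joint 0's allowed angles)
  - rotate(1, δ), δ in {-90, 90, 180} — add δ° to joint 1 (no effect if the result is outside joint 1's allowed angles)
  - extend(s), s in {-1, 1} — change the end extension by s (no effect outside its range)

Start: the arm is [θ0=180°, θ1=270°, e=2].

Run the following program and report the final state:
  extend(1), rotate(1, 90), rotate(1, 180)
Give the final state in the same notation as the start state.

start: [θ0=180°, θ1=270°, e=2]
[1] after extend(1): [θ0=180°, θ1=270°, e=3]
[2] after rotate(1, 90): [θ0=180°, θ1=0°, e=3]
[3] after rotate(1, 180): [θ0=180°, θ1=180°, e=3]

[θ0=180°, θ1=180°, e=3]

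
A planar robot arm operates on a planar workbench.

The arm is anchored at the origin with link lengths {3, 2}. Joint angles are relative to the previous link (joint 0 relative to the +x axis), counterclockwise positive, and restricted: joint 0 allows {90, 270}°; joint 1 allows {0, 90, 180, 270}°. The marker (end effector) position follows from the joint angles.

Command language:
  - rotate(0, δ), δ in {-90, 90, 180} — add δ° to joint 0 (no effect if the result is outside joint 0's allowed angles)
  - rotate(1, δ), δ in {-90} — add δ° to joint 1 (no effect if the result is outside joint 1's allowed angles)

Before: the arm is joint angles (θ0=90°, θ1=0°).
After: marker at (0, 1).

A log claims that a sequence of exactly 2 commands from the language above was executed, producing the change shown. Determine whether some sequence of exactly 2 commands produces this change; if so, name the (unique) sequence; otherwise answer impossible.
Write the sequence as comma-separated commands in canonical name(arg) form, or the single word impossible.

rotate(1, -90), rotate(1, -90)

t0: joint angles (θ0=90°, θ1=0°)
t=1 rotate(1, -90) ⇒ joint angles (θ0=90°, θ1=270°)
t=2 rotate(1, -90) ⇒ joint angles (θ0=90°, θ1=180°)
uniquely the one of 16 2-step routes that fits.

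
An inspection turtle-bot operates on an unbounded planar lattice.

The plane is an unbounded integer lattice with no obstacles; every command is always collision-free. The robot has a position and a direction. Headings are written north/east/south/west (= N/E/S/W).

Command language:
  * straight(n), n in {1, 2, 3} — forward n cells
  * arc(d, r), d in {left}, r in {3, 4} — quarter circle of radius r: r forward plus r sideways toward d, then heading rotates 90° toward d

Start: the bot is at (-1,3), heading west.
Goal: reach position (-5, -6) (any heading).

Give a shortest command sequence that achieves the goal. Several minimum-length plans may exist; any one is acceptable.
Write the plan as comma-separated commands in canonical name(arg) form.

t0: at (-1,3), heading west
1. arc(left, 4) → at (-5,-1), heading south
2. straight(2) → at (-5,-3), heading south
3. straight(3) → at (-5,-6), heading south
shorter routes all fall short; 3 is best.

arc(left, 4), straight(2), straight(3)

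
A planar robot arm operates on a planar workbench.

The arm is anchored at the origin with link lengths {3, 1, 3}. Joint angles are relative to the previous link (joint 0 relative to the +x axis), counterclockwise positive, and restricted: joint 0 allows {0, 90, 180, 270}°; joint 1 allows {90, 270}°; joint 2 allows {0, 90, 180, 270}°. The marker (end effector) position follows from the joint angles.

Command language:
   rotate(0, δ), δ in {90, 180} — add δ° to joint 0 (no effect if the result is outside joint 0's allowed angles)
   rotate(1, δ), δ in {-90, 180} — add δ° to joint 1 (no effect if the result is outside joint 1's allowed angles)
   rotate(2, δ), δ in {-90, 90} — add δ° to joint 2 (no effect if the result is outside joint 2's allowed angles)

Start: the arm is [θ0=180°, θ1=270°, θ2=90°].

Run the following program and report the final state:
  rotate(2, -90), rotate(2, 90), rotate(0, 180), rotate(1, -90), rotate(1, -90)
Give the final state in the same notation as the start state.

[θ0=0°, θ1=270°, θ2=90°]

from: [θ0=180°, θ1=270°, θ2=90°]
[1] after rotate(2, -90): [θ0=180°, θ1=270°, θ2=0°]
[2] after rotate(2, 90): [θ0=180°, θ1=270°, θ2=90°]
[3] after rotate(0, 180): [θ0=0°, θ1=270°, θ2=90°]
[4] after rotate(1, -90): [θ0=0°, θ1=270°, θ2=90°]
[5] after rotate(1, -90): [θ0=0°, θ1=270°, θ2=90°]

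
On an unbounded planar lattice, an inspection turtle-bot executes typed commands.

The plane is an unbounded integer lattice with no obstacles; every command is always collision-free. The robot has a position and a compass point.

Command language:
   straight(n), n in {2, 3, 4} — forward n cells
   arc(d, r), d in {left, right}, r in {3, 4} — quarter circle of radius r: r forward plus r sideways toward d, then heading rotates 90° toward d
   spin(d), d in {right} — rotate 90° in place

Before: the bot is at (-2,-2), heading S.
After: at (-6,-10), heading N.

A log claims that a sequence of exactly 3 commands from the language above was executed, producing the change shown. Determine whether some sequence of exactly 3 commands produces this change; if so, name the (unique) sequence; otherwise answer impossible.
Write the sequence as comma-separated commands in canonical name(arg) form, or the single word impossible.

straight(4), arc(right, 4), spin(right)

key: running spin(right) before straight(4) would end elsewhere — order is forced
start: at (-2,-2), heading S
step 1 (straight(4)): at (-2,-6), heading S
step 2 (arc(right, 4)): at (-6,-10), heading W
step 3 (spin(right)): at (-6,-10), heading N
no rival 3-sequence matches.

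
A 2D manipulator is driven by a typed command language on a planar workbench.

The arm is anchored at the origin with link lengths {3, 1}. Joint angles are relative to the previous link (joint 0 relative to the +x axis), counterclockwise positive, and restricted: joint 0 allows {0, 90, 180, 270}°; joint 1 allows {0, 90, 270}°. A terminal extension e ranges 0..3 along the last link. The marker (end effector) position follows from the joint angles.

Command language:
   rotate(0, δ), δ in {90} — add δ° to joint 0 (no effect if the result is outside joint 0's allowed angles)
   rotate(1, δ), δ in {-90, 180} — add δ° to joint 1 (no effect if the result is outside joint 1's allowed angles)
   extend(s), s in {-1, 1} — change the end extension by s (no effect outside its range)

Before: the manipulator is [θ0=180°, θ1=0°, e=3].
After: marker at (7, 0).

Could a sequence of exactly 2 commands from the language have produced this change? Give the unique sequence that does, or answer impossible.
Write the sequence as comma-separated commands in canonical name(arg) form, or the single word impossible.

begin: [θ0=180°, θ1=0°, e=3]
[1] after rotate(0, 90): [θ0=270°, θ1=0°, e=3]
[2] after rotate(0, 90): [θ0=0°, θ1=0°, e=3]
all 25 alternatives checked — unique.

rotate(0, 90), rotate(0, 90)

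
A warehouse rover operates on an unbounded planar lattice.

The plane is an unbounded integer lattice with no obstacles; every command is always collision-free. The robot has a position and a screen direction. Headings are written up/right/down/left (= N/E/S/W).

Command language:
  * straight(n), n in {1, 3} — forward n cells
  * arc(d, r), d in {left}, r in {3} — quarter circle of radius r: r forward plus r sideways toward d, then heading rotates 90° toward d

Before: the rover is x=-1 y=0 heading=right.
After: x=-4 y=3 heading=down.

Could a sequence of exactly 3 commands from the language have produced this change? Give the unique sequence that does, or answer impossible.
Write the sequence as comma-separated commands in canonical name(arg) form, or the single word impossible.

arc(left, 3), arc(left, 3), arc(left, 3)

key: cell and facing (now S) both changed — the 3 commands mix motion and turning
begin: x=-1 y=0 heading=right
1. arc(left, 3) → x=2 y=3 heading=up
2. arc(left, 3) → x=-1 y=6 heading=left
3. arc(left, 3) → x=-4 y=3 heading=down
uniquely the one of 27 3-step routes that fits.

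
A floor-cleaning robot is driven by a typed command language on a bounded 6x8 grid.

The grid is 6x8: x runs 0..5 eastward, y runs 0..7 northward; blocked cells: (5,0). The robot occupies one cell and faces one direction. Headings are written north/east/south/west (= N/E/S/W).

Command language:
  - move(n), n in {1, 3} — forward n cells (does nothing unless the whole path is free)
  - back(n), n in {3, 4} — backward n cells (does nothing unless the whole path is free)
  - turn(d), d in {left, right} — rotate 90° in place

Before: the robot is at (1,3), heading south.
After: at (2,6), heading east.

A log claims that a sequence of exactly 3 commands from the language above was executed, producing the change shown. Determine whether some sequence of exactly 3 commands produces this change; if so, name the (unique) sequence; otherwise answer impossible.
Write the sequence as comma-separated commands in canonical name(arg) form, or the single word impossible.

back(3), turn(left), move(1)

key: order matters: swapping back(3) and move(1) lands elsewhere
t0: at (1,3), heading south
1. back(3) → at (1,6), heading south
2. turn(left) → at (1,6), heading east
3. move(1) → at (2,6), heading east
no other 3-command option fits: unique.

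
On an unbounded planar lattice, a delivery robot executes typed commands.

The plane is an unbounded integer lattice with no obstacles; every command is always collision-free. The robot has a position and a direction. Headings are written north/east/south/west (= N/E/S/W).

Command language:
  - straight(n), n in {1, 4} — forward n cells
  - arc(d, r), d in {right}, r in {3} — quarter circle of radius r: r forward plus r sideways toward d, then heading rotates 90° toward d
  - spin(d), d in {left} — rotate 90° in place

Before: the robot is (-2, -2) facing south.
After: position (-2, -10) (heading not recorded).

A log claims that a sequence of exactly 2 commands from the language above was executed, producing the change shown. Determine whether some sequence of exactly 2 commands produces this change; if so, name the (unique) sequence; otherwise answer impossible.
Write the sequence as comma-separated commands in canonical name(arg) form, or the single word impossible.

initial: (-2, -2) facing south
1. straight(4) → (-2, -6) facing south
2. straight(4) → (-2, -10) facing south
uniquely the one of 16 2-step routes that fits.

straight(4), straight(4)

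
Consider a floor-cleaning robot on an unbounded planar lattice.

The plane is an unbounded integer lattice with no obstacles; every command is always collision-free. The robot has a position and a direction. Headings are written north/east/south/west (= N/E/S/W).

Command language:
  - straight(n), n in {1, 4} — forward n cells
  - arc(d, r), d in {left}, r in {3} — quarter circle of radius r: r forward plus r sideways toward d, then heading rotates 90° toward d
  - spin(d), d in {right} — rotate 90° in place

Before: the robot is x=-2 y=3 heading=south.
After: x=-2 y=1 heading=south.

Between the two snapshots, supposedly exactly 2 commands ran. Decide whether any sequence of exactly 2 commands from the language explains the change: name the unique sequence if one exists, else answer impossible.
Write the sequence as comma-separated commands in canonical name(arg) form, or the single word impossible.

key: heading stays S — no command in the sequence turns
from: x=-2 y=3 heading=south
t=1 straight(1) ⇒ x=-2 y=2 heading=south
t=2 straight(1) ⇒ x=-2 y=1 heading=south
no rival 2-sequence matches.

straight(1), straight(1)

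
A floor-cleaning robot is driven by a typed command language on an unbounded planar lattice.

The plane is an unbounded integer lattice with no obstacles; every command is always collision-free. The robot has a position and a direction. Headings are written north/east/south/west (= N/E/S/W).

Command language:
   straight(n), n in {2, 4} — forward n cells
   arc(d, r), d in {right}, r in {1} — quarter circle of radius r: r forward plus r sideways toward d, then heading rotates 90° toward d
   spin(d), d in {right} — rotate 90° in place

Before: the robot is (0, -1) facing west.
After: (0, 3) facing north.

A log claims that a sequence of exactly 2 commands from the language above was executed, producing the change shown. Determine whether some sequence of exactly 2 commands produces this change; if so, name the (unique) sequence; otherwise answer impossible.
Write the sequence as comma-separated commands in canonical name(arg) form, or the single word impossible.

key: position moved to (0,3) AND the heading swung to N — translation plus rotation needed
initial: (0, -1) facing west
step 1 (spin(right)): (0, -1) facing north
step 2 (straight(4)): (0, 3) facing north
all 16 alternatives checked — unique.

spin(right), straight(4)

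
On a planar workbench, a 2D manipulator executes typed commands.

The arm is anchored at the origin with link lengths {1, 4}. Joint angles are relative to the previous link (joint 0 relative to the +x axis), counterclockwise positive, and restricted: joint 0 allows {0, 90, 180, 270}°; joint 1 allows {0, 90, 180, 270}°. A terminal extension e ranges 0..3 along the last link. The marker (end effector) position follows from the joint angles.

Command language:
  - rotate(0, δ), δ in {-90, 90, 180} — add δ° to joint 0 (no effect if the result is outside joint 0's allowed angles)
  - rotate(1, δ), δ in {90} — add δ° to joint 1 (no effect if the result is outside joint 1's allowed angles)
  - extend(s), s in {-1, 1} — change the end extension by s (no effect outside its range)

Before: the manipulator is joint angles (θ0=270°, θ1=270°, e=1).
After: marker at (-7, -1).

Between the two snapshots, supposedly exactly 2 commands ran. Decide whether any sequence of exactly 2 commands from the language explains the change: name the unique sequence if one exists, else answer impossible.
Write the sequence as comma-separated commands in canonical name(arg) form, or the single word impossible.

extend(1), extend(1)

begin: joint angles (θ0=270°, θ1=270°, e=1)
1. extend(1) → joint angles (θ0=270°, θ1=270°, e=2)
2. extend(1) → joint angles (θ0=270°, θ1=270°, e=3)
uniquely the one of 36 2-step routes that fits.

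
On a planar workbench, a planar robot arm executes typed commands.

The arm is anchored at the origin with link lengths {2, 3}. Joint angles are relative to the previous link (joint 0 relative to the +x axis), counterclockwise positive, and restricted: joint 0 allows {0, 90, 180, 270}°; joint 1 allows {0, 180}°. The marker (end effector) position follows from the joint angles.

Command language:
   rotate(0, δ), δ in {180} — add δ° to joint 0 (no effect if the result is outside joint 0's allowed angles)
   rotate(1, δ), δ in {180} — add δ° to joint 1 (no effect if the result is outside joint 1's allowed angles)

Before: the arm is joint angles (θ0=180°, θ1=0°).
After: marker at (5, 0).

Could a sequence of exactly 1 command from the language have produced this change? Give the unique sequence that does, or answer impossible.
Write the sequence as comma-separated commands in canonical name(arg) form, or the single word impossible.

rotate(0, 180)

start: joint angles (θ0=180°, θ1=0°)
1. rotate(0, 180) → joint angles (θ0=0°, θ1=0°)
uniquely the one of 2 1-step routes that fits.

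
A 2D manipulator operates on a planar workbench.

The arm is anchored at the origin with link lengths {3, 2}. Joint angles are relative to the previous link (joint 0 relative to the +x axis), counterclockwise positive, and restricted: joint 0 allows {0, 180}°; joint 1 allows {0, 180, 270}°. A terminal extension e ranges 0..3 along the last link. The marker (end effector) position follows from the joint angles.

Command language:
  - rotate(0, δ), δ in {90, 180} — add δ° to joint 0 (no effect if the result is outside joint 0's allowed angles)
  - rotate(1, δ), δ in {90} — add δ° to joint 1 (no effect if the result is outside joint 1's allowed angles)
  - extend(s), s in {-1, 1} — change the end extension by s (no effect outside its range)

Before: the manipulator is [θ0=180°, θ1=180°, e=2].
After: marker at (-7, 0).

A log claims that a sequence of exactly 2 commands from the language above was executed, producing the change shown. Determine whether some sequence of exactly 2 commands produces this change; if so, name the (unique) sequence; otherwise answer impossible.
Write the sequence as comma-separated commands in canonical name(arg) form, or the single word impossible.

t0: [θ0=180°, θ1=180°, e=2]
1. rotate(1, 90) → [θ0=180°, θ1=270°, e=2]
2. rotate(1, 90) → [θ0=180°, θ1=0°, e=2]
no rival 2-sequence matches.

rotate(1, 90), rotate(1, 90)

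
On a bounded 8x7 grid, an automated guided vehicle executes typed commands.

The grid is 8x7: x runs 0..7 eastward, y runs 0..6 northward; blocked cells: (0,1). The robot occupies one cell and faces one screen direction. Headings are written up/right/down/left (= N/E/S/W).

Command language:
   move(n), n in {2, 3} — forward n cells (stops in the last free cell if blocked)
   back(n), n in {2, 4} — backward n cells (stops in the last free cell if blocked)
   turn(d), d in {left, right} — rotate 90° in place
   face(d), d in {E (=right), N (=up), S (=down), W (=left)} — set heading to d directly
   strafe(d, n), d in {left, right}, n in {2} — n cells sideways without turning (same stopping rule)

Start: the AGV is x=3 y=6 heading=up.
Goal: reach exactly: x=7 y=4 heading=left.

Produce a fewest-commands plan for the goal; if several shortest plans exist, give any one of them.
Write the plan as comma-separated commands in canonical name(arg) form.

face(W), strafe(left, 2), back(4)

begin: x=3 y=6 heading=up
[1] after face(W): x=3 y=6 heading=left
[2] after strafe(left, 2): x=3 y=4 heading=left
[3] after back(4): x=7 y=4 heading=left
shorter routes all fall short; 3 is best.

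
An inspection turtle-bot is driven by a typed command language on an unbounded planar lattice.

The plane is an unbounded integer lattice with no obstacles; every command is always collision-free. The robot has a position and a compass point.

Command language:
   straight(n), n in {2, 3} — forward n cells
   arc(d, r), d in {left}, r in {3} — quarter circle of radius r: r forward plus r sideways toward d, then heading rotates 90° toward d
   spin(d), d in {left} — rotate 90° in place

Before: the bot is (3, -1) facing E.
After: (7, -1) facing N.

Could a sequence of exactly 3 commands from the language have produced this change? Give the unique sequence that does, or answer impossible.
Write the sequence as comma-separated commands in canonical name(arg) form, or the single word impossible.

straight(2), straight(2), spin(left)

key: cell and facing (now N) both changed — the 3 commands mix motion and turning
start: (3, -1) facing E
1. straight(2) → (5, -1) facing E
2. straight(2) → (7, -1) facing E
3. spin(left) → (7, -1) facing N
uniquely the one of 64 3-step routes that fits.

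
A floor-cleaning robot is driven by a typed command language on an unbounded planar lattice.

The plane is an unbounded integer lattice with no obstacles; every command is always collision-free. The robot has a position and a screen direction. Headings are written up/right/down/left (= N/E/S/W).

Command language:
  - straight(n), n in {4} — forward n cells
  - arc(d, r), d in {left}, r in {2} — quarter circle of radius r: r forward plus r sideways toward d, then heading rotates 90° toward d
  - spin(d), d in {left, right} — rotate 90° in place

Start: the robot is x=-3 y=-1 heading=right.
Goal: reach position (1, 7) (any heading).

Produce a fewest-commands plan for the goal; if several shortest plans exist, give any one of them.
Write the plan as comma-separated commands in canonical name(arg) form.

arc(left, 2), spin(right), arc(left, 2), straight(4)

from: x=-3 y=-1 heading=right
t=1 arc(left, 2) ⇒ x=-1 y=1 heading=up
t=2 spin(right) ⇒ x=-1 y=1 heading=right
t=3 arc(left, 2) ⇒ x=1 y=3 heading=up
t=4 straight(4) ⇒ x=1 y=7 heading=up
no 3-step plan works, so 4 is optimal.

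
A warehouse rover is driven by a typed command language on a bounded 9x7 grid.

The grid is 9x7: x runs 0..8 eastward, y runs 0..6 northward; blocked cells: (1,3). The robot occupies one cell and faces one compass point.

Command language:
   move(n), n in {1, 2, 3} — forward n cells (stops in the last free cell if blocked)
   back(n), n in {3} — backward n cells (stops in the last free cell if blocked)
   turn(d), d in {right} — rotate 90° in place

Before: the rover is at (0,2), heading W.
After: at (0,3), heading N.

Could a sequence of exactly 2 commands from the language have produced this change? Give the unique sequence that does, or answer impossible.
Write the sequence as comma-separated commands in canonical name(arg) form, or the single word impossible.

key: order matters: swapping turn(right) and move(1) lands elsewhere
begin: at (0,2), heading W
t=1 turn(right) ⇒ at (0,2), heading N
t=2 move(1) ⇒ at (0,3), heading N
no rival 2-sequence matches.

turn(right), move(1)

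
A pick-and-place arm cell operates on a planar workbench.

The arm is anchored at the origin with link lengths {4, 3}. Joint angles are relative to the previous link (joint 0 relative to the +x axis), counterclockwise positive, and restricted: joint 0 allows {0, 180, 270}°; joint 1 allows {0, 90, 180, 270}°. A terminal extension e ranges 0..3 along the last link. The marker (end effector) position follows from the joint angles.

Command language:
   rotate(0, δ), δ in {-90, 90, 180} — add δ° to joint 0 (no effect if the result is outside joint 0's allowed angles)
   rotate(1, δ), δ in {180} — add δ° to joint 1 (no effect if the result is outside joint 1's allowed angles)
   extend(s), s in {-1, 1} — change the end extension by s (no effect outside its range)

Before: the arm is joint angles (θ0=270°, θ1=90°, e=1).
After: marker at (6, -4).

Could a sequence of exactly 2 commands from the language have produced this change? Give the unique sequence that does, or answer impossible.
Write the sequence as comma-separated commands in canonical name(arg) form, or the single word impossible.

extend(1), extend(1)

start: joint angles (θ0=270°, θ1=90°, e=1)
1. extend(1) → joint angles (θ0=270°, θ1=90°, e=2)
2. extend(1) → joint angles (θ0=270°, θ1=90°, e=3)
no rival 2-sequence matches.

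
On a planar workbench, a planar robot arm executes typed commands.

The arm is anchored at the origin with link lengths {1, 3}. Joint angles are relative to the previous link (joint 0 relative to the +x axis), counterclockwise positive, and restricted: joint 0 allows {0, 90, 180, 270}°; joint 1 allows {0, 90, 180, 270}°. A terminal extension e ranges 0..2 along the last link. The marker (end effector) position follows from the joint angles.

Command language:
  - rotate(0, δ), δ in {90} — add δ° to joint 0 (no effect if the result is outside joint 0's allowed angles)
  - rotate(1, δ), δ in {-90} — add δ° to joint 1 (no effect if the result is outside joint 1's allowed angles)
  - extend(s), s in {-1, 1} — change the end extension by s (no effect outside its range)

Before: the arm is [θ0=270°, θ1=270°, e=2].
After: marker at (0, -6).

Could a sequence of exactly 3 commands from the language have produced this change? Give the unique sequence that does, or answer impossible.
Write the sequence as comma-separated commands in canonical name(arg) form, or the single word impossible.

begin: [θ0=270°, θ1=270°, e=2]
[1] after rotate(1, -90): [θ0=270°, θ1=180°, e=2]
[2] after rotate(1, -90): [θ0=270°, θ1=90°, e=2]
[3] after rotate(1, -90): [θ0=270°, θ1=0°, e=2]
all 64 alternatives checked — unique.

rotate(1, -90), rotate(1, -90), rotate(1, -90)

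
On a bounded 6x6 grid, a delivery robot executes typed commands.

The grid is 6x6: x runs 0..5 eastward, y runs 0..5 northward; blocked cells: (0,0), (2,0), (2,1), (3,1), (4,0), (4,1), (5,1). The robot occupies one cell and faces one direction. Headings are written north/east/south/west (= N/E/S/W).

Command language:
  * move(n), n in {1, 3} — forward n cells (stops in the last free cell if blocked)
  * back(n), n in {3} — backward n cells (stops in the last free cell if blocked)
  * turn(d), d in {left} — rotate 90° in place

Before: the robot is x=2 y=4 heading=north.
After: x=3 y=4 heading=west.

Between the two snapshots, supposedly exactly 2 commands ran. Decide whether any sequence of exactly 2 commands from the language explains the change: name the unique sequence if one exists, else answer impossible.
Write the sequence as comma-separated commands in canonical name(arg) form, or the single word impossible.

every 2-command combo misses the target.

impossible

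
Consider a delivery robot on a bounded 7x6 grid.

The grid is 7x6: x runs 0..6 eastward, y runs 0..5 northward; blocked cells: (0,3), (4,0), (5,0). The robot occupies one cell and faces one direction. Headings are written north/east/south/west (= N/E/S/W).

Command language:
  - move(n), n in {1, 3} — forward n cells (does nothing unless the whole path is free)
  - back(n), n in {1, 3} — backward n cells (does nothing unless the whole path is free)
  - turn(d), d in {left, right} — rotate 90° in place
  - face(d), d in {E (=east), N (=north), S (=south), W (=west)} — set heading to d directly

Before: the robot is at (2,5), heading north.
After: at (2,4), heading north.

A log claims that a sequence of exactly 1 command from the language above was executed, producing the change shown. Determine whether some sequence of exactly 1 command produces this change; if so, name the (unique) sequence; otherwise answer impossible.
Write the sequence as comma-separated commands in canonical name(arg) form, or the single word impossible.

back(1)

key: still facing N — the one step turns nothing
t0: at (2,5), heading north
1. back(1) → at (2,4), heading north
no rival 1-sequence matches.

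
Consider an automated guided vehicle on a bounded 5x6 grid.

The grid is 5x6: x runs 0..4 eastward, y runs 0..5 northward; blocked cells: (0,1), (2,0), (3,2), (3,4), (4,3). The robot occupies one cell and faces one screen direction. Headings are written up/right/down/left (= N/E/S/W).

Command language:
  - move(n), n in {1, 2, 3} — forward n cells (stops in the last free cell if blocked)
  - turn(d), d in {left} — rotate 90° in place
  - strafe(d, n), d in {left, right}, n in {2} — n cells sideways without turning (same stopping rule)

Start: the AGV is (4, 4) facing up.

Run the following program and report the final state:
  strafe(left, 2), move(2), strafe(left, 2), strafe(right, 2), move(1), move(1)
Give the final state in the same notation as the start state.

(4, 5) facing up

initial: (4, 4) facing up
[1] after strafe(left, 2): (4, 4) facing up
[2] after move(2): (4, 5) facing up
[3] after strafe(left, 2): (2, 5) facing up
[4] after strafe(right, 2): (4, 5) facing up
[5] after move(1): (4, 5) facing up
[6] after move(1): (4, 5) facing up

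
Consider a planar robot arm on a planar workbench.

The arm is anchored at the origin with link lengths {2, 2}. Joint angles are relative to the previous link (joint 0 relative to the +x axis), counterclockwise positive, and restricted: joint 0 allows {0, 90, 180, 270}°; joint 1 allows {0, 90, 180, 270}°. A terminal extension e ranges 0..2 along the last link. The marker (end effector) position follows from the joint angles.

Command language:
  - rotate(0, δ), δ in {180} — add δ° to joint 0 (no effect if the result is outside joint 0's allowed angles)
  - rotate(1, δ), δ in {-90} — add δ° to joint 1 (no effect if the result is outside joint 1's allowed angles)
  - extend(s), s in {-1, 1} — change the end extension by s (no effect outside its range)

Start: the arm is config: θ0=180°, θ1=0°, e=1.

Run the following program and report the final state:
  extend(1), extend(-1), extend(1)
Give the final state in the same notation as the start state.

from: config: θ0=180°, θ1=0°, e=1
1. extend(1) → config: θ0=180°, θ1=0°, e=2
2. extend(-1) → config: θ0=180°, θ1=0°, e=1
3. extend(1) → config: θ0=180°, θ1=0°, e=2

config: θ0=180°, θ1=0°, e=2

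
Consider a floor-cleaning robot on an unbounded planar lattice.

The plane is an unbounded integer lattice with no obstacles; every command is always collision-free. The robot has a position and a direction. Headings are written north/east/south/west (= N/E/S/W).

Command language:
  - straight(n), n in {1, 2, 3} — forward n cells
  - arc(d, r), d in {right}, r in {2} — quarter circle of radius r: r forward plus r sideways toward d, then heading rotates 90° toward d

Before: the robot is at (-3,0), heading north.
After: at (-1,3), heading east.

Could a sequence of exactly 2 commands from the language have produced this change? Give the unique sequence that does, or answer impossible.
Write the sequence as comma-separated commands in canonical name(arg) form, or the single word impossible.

straight(1), arc(right, 2)

key: position moved to (-1,3) AND the heading swung to E — translation plus rotation needed
start: at (-3,0), heading north
step 1 (straight(1)): at (-3,1), heading north
step 2 (arc(right, 2)): at (-1,3), heading east
uniquely the one of 16 2-step routes that fits.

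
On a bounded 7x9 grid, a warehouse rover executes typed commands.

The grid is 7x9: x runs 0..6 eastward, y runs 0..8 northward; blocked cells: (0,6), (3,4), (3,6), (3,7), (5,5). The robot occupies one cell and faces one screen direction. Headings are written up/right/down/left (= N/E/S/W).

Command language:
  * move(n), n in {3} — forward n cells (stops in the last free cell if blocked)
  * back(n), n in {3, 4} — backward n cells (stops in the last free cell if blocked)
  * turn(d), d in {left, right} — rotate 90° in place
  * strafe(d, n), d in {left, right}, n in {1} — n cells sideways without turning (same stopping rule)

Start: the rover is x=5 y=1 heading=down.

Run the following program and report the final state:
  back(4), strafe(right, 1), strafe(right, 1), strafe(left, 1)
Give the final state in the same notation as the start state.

begin: x=5 y=1 heading=down
[1] after back(4): x=5 y=4 heading=down
[2] after strafe(right, 1): x=4 y=4 heading=down
[3] after strafe(right, 1): x=4 y=4 heading=down
[4] after strafe(left, 1): x=5 y=4 heading=down

x=5 y=4 heading=down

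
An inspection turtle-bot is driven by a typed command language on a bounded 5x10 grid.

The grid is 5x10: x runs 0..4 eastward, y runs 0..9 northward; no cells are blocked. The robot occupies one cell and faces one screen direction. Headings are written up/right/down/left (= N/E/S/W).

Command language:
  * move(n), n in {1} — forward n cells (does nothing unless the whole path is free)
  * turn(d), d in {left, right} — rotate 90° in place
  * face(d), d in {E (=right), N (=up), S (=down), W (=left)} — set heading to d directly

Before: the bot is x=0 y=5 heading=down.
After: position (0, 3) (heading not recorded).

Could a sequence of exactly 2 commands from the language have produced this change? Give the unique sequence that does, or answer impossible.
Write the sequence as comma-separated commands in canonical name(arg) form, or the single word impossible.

start: x=0 y=5 heading=down
step 1 (move(1)): x=0 y=4 heading=down
step 2 (move(1)): x=0 y=3 heading=down
uniquely the one of 49 2-step routes that fits.

move(1), move(1)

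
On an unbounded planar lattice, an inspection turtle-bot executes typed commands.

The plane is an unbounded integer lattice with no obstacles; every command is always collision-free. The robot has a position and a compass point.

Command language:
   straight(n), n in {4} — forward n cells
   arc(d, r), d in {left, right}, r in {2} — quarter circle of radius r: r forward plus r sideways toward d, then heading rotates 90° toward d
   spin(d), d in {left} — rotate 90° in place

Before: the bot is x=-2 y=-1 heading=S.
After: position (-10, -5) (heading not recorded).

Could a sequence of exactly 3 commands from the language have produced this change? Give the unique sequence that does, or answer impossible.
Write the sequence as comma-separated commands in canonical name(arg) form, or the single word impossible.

arc(right, 2), straight(4), arc(left, 2)

key: order matters: swapping arc(right, 2) and arc(left, 2) lands elsewhere
from: x=-2 y=-1 heading=S
1. arc(right, 2) → x=-4 y=-3 heading=W
2. straight(4) → x=-8 y=-3 heading=W
3. arc(left, 2) → x=-10 y=-5 heading=S
uniquely the one of 64 3-step routes that fits.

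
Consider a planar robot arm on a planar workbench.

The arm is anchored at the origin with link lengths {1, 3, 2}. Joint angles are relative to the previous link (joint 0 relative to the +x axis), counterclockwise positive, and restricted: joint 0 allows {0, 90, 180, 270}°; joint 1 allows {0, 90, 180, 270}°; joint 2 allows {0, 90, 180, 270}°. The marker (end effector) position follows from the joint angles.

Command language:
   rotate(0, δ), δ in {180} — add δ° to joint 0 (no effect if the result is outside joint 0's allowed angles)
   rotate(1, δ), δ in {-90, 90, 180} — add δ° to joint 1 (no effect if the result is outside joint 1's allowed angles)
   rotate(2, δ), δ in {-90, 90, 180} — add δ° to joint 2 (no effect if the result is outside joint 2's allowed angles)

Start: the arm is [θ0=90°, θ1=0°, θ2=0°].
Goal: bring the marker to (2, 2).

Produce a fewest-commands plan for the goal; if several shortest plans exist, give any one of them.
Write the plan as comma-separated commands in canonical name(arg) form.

rotate(2, -90), rotate(1, 180), rotate(0, 180)

begin: [θ0=90°, θ1=0°, θ2=0°]
step 1 (rotate(2, -90)): [θ0=90°, θ1=0°, θ2=270°]
step 2 (rotate(1, 180)): [θ0=90°, θ1=180°, θ2=270°]
step 3 (rotate(0, 180)): [θ0=270°, θ1=180°, θ2=270°]
no 2-step plan works, so 3 is optimal.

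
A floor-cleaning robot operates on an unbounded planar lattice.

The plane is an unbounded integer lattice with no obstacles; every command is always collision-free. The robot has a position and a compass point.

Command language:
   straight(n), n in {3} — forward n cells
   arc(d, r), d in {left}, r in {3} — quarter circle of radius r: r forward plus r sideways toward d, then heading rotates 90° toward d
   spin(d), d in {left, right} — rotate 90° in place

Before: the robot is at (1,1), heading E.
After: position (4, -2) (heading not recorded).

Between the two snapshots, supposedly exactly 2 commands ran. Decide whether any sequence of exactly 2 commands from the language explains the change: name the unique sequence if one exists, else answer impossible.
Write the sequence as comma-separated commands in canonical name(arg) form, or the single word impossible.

key: order matters: swapping spin(right) and arc(left, 3) lands elsewhere
initial: at (1,1), heading E
step 1 (spin(right)): at (1,1), heading S
step 2 (arc(left, 3)): at (4,-2), heading E
no other 2-command option fits: unique.

spin(right), arc(left, 3)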